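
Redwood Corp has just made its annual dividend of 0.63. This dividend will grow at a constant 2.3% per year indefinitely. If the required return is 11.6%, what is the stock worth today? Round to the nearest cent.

6.93

D₁ = D₀ × (1 + g) = 0.63 × 1.023 = 0.6445
Growing perpetuity: P = D₁ / (r − g) = 0.6445 / (0.116 − 0.023) = 6.93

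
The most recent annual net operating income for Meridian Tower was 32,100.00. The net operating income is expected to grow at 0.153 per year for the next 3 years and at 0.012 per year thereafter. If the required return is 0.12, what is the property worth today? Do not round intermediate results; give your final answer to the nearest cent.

430254.67

D_1 = 37011.30000
D_2 = 42674.02890
D_3 = 49203.15532
Terminal value at year 3: TV = D_3×(1+g_2)/(r−g_2) = 49793.59319/0.108 = 461051.78876
P_0 = D_1/(1+r)^1 + D_2/(1+r)^2 + D_3/(1+r)^3 + TV/(1+r)^3
    = 33045.80357 + 34019.47457 + 35021.83409 + 328167.55645 = 430254.66868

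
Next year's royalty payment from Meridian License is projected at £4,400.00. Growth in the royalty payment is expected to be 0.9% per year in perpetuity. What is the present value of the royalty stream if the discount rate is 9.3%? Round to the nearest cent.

Growing perpetuity: P = D₁ / (r − g) = £4,400.0000 / (0.093 − 0.009) = £52,380.95

£52380.95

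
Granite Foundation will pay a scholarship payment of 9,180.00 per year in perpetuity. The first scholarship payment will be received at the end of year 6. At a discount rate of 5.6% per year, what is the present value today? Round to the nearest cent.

Value at end of year 5: C / r = 9,180.00 / 0.056 = 163,928.5714
Discount to today: PV = 163,928.5714 / (1 + 0.056)^5 = 163,928.5714 / 1.313166 = 124,834.63

124834.63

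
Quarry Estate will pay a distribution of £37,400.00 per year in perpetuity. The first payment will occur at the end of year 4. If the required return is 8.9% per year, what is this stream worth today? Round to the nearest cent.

£325385.32

Value at end of year 3: C / r = £37,400.00 / 0.089 = £420,224.7191
Discount to today: PV = £420,224.7191 / (1 + 0.089)^3 = £420,224.7191 / 1.291468 = £325,385.32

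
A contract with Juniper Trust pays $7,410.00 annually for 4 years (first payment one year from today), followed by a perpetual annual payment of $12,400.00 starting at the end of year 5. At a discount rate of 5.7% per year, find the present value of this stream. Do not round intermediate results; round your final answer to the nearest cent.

PV of 4-year annuity: $7,410.00 × [1 − (1+0.057)^−4] / 0.057 = 25853.80607
Perpetuity value at year 4: $12,400.00 / 0.057 = 217543.85965
PV of perpetuity: 217543.85965 / (1+0.057)^4 = 174279.73073
Total PV = 25853.80607 + 174279.73073 = 200133.53680

$200133.54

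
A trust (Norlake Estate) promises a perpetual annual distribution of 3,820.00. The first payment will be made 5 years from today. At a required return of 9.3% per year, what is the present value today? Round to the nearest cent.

28780.59

Value at end of year 4: C / r = 3,820.00 / 0.093 = 41,075.2688
Discount to today: PV = 41,075.2688 / (1 + 0.093)^4 = 41,075.2688 / 1.427186 = 28,780.59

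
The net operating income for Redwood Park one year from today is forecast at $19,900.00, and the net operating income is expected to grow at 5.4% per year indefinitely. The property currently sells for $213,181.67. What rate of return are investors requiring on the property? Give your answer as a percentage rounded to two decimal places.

14.73%

P = D₁/(r − g) ⇒ r = D₁/P + g = $19,900.0000/$213,181.67 + 0.054 = 0.093348 + 0.054 = 0.147348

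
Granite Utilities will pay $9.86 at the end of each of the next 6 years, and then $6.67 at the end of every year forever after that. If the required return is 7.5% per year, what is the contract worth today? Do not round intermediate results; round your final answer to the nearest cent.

PV of 6-year annuity: $9.86 × [1 − (1+0.075)^−6] / 0.075 = 46.28133
Perpetuity value at year 6: $6.67 / 0.075 = 88.93333
PV of perpetuity: 88.93333 / (1+0.075)^6 = 57.62538
Total PV = 46.28133 + 57.62538 = 103.90670

$103.91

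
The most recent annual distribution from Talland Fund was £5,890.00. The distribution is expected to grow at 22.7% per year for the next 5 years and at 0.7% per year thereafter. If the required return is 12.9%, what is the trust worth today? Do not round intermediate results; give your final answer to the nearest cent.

£111778.38

D_1 = 7227.03000
D_2 = 8867.56581
D_3 = 10880.50325
D_4 = 13350.37749
D_5 = 16380.91318
Terminal value at year 5: TV = D_5×(1+g_2)/(r−g_2) = 16495.57957/0.122 = 135209.66859
P_0 = D_1/(1+r)^1 + D_2/(1+r)^2 + D_3/(1+r)^3 + D_4/(1+r)^4 + D_5/(1+r)^5 + TV/(1+r)^5
    = 6401.26661 + 6956.91242 + 7560.78968 + 8217.08497 + 8930.34833 + 73711.97348 = 111778.37549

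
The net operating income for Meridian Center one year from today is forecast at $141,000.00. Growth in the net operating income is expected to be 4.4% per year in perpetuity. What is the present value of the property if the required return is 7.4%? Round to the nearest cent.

Growing perpetuity: P = D₁ / (r − g) = $141,000.0000 / (0.074 − 0.044) = $4,700,000.00

$4700000.00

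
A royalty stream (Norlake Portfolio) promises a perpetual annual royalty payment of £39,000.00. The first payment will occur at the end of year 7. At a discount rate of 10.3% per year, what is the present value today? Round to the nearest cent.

Value at end of year 6: C / r = £39,000.00 / 0.103 = £378,640.7767
Discount to today: PV = £378,640.7767 / (1 + 0.103)^6 = £378,640.7767 / 1.800749 = £210,268.54

£210268.54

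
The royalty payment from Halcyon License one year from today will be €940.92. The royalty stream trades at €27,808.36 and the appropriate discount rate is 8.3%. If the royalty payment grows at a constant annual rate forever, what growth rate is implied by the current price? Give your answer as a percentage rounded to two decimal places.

4.92%

P = D₁/(r−g) ⇒ g = r − D₁/P = 0.083 − €940.92/€27,808.36 = 0.049164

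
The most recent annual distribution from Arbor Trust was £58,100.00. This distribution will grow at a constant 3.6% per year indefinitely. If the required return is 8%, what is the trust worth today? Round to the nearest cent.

£1367990.91

D₁ = D₀ × (1 + g) = £58,100.00 × 1.036 = £60,191.6000
Growing perpetuity: P = D₁ / (r − g) = £60,191.6000 / (0.08 − 0.036) = £1,367,990.91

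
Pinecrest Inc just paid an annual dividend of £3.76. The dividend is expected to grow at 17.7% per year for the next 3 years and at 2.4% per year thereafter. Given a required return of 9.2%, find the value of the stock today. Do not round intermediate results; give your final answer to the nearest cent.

£84.03

D_1 = 4.42552
D_2 = 5.20884
D_3 = 6.13080
Terminal value at year 3: TV = D_3×(1+g_2)/(r−g_2) = 6.27794/0.068 = 92.32265
P_0 = D_1/(1+r)^1 + D_2/(1+r)^2 + D_3/(1+r)^3 + TV/(1+r)^3
    = 4.05267 + 4.36813 + 4.70814 + 70.89904 = 84.02798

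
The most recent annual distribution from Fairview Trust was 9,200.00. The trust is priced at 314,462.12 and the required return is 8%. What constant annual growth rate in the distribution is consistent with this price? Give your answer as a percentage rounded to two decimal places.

4.93%

P = D₀(1+g)/(r−g) ⇒ P(r−g) = D₀(1+g) ⇒ g(P+D₀) = P·r − D₀
g = (P·r − D₀)/(P + D₀) = (314,462.12×0.08 − 9,200.00) / (314,462.12 + 9,200.00) = 0.049301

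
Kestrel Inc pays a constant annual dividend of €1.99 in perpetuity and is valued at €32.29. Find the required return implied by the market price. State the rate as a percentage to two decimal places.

6.16%

P = C/r ⇒ r = C/P = €1.99/€32.29 = 0.061629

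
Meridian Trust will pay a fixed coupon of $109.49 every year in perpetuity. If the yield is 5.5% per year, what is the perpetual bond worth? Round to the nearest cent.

$1990.73

Level perpetuity: PV = C / r = $109.49 / 0.055 = $1,990.73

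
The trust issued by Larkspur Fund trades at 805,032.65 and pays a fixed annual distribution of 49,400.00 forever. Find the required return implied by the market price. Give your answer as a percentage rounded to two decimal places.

6.14%

P = C/r ⇒ r = C/P = 49,400.00/805,032.65 = 0.061364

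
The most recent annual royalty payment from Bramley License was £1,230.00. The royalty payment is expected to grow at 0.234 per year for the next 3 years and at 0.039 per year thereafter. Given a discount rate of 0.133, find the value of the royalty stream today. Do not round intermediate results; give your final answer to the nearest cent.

£21952.87

D_1 = 1517.82000
D_2 = 1872.98988
D_3 = 2311.26951
Terminal value at year 3: TV = D_3×(1+g_2)/(r−g_2) = 2401.40902/0.094 = 25546.90450
P_0 = D_1/(1+r)^1 + D_2/(1+r)^2 + D_3/(1+r)^3 + TV/(1+r)^3
    = 1339.64695 + 1459.06826 + 1589.13525 + 17565.01621 = 21952.86668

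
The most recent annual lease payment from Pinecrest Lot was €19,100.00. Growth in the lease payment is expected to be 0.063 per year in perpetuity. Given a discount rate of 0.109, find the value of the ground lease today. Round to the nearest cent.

D₁ = D₀ × (1 + g) = €19,100.00 × 1.063 = €20,303.3000
Growing perpetuity: P = D₁ / (r − g) = €20,303.3000 / (0.109 − 0.063) = €441,376.09

€441376.09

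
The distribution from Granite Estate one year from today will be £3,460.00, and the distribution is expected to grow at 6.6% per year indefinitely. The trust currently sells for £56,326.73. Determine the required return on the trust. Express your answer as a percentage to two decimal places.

12.74%

P = D₁/(r − g) ⇒ r = D₁/P + g = £3,460.0000/£56,326.73 + 0.066 = 0.061427 + 0.066 = 0.127427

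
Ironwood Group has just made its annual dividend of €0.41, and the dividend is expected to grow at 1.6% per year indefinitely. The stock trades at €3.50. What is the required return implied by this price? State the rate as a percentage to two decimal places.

D₁ = €0.41 × 1.016 = €0.4166
P = D₁/(r − g) ⇒ r = D₁/P + g = €0.4166/€3.50 + 0.016 = 0.119017 + 0.016 = 0.135017

13.50%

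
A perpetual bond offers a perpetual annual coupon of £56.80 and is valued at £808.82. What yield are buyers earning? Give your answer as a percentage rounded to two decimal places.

7.02%

P = C/r ⇒ r = C/P = £56.80/£808.82 = 0.070226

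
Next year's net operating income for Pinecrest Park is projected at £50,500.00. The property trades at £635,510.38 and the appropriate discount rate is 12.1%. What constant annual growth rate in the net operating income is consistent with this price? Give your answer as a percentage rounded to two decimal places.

P = D₁/(r−g) ⇒ g = r − D₁/P = 0.121 − £50,500.00/£635,510.38 = 0.041536

4.15%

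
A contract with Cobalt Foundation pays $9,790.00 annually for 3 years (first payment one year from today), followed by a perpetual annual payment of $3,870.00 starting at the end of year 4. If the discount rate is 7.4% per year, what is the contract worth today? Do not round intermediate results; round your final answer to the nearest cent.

PV of 3-year annuity: $9,790.00 × [1 − (1+0.074)^−3] / 0.074 = 25505.44289
Perpetuity value at year 3: $3,870.00 / 0.074 = 52297.29730
PV of perpetuity: 52297.29730 / (1+0.074)^3 = 42214.96186
Total PV = 25505.44289 + 42214.96186 = 67720.40474

$67720.40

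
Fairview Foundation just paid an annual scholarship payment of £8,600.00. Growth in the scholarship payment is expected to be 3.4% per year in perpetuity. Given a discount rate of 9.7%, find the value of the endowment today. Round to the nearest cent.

£141149.21

D₁ = D₀ × (1 + g) = £8,600.00 × 1.034 = £8,892.4000
Growing perpetuity: P = D₁ / (r − g) = £8,892.4000 / (0.097 − 0.034) = £141,149.21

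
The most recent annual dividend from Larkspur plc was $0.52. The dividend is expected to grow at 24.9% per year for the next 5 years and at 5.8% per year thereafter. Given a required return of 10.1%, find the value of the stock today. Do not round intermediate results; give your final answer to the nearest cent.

$27.89

D_1 = 0.64948
D_2 = 0.81120
D_3 = 1.01319
D_4 = 1.26547
D_5 = 1.58058
Terminal value at year 5: TV = D_5×(1+g_2)/(r−g_2) = 1.67225/0.043 = 38.88953
P_0 = D_1/(1+r)^1 + D_2/(1+r)^2 + D_3/(1+r)^3 + D_4/(1+r)^4 + D_5/(1+r)^5 + TV/(1+r)^5
    = 0.58990 + 0.66920 + 0.75915 + 0.86120 + 0.97696 + 24.03788 = 27.89429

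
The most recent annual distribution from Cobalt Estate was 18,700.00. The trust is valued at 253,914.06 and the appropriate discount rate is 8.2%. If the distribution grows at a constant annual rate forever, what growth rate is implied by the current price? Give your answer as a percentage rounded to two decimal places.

P = D₀(1+g)/(r−g) ⇒ P(r−g) = D₀(1+g) ⇒ g(P+D₀) = P·r − D₀
g = (P·r − D₀)/(P + D₀) = (253,914.06×0.082 − 18,700.00) / (253,914.06 + 18,700.00) = 0.007780

0.78%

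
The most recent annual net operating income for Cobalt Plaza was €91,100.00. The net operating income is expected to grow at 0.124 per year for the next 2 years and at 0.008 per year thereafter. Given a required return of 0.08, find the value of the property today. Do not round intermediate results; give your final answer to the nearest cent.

€1574924.05

D_1 = 102396.40000
D_2 = 115093.55360
Terminal value at year 2: TV = D_2×(1+g_2)/(r−g_2) = 116014.30203/0.072 = 1611309.75040
P_0 = D_1/(1+r)^1 + D_2/(1+r)^2 + TV/(1+r)^2
    = 94811.48148 + 98674.17147 + 1381438.40055 = 1574924.05350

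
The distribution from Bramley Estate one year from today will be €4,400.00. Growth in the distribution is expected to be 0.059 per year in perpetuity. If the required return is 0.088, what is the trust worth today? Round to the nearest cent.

Growing perpetuity: P = D₁ / (r − g) = €4,400.0000 / (0.088 − 0.059) = €151,724.14

€151724.14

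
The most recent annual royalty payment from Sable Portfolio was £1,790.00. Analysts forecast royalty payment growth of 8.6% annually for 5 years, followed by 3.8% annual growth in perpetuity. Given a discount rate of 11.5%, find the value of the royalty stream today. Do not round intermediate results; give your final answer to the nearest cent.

D_1 = 1943.94000
D_2 = 2111.11884
D_3 = 2292.67506
D_4 = 2489.84512
D_5 = 2703.97180
Terminal value at year 5: TV = D_5×(1+g_2)/(r−g_2) = 2806.72272/0.077 = 36450.94446
P_0 = D_1/(1+r)^1 + D_2/(1+r)^2 + D_3/(1+r)^3 + D_4/(1+r)^4 + D_5/(1+r)^5 + TV/(1+r)^5
    = 1743.44395 + 1698.09877 + 1653.93297 + 1610.91588 + 1569.01762 + 21151.17257 = 29426.58175

£29426.58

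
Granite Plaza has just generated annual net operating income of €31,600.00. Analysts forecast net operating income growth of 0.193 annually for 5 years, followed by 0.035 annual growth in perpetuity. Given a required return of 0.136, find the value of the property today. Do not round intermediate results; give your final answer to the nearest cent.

D_1 = 37698.80000
D_2 = 44974.66840
D_3 = 53654.77940
D_4 = 64010.15183
D_5 = 76364.11113
Terminal value at year 5: TV = D_5×(1+g_2)/(r−g_2) = 79036.85502/0.101 = 782543.11898
P_0 = D_1/(1+r)^1 + D_2/(1+r)^2 + D_3/(1+r)^3 + D_4/(1+r)^4 + D_5/(1+r)^5 + TV/(1+r)^5
    = 33185.56338 + 34850.68408 + 36599.35397 + 38435.76521 + 40364.32033 + 413634.37173 = 597070.05870

€597070.06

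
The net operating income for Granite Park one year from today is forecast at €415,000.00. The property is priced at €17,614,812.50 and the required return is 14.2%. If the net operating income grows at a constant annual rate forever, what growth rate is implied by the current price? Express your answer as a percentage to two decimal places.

11.84%

P = D₁/(r−g) ⇒ g = r − D₁/P = 0.142 − €415,000.00/€17,614,812.50 = 0.118440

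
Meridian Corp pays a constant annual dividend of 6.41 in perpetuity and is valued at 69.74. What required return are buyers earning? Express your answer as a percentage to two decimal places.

P = C/r ⇒ r = C/P = 6.41/69.74 = 0.091913

9.19%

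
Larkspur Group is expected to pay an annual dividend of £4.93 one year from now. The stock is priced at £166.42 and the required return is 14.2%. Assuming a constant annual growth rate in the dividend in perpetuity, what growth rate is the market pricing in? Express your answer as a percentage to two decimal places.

P = D₁/(r−g) ⇒ g = r − D₁/P = 0.142 − £4.93/£166.42 = 0.112376

11.24%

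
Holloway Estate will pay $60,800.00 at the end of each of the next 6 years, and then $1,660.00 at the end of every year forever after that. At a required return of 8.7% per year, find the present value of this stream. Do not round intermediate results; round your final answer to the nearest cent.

$286767.48

PV of 6-year annuity: $60,800.00 × [1 − (1+0.087)^−6] / 0.087 = 275200.71968
Perpetuity value at year 6: $1,660.00 / 0.087 = 19080.45977
PV of perpetuity: 19080.45977 / (1+0.087)^6 = 11566.75591
Total PV = 275200.71968 + 11566.75591 = 286767.47559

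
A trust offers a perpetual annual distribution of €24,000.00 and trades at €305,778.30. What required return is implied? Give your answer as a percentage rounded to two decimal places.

7.85%

P = C/r ⇒ r = C/P = €24,000.00/€305,778.30 = 0.078488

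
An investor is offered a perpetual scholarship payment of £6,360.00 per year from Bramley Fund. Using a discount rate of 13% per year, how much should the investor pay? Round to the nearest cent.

Level perpetuity: PV = C / r = £6,360.00 / 0.13 = £48,923.08

£48923.08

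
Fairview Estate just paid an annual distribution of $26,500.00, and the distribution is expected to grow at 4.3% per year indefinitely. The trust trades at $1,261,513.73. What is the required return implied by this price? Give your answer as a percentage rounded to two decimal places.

D₁ = $26,500.00 × 1.043 = $27,639.5000
P = D₁/(r − g) ⇒ r = D₁/P + g = $27,639.5000/$1,261,513.73 + 0.043 = 0.021910 + 0.043 = 0.064910

6.49%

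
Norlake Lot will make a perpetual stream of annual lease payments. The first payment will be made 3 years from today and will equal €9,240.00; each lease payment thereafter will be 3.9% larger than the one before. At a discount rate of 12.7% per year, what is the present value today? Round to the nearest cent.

€82668.77

Value at end of year 2: C₁ / (r − g) = €9,240.00 / (0.127 − 0.039) = €105,000.0000
Discount to today: PV = €105,000.0000 / (1 + 0.127)^2 = €105,000.0000 / 1.270129 = €82,668.77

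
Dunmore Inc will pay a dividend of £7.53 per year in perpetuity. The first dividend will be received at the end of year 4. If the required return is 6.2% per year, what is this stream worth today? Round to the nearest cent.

Value at end of year 3: C / r = £7.53 / 0.062 = £121.4516
Discount to today: PV = £121.4516 / (1 + 0.062)^3 = £121.4516 / 1.197770 = £101.40

£101.40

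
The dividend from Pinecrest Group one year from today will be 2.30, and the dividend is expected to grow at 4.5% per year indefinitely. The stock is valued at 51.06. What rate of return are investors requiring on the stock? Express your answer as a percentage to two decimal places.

9.00%

P = D₁/(r − g) ⇒ r = D₁/P + g = 2.3000/51.06 + 0.045 = 0.045045 + 0.045 = 0.090045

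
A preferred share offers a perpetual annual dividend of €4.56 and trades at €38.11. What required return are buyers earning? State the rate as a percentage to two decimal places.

11.97%

P = C/r ⇒ r = C/P = €4.56/€38.11 = 0.119654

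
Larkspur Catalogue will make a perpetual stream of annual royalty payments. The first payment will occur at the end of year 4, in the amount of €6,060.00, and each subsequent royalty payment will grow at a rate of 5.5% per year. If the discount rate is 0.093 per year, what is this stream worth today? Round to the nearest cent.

€122131.74

Value at end of year 3: C₁ / (r − g) = €6,060.00 / (0.093 − 0.055) = €159,473.6842
Discount to today: PV = €159,473.6842 / (1 + 0.093)^3 = €159,473.6842 / 1.305751 = €122,131.74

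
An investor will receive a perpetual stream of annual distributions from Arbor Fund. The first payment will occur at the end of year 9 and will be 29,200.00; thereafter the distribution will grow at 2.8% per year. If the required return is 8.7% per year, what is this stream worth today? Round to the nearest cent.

253918.58

Value at end of year 8: C₁ / (r − g) = 29,200.00 / (0.087 − 0.028) = 494,915.2542
Discount to today: PV = 494,915.2542 / (1 + 0.087)^8 = 494,915.2542 / 1.949110 = 253,918.58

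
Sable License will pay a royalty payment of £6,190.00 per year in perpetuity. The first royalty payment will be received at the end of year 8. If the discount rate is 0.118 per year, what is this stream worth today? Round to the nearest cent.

Value at end of year 7: C / r = £6,190.00 / 0.118 = £52,457.6271
Discount to today: PV = £52,457.6271 / (1 + 0.118)^7 = £52,457.6271 / 2.183195 = £24,027.91

£24027.91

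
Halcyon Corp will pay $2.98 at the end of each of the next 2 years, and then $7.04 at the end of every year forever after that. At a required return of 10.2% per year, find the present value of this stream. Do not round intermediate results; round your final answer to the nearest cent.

$61.99

PV of 2-year annuity: $2.98 × [1 − (1+0.102)^−2] / 0.102 = 5.15805
Perpetuity value at year 2: $7.04 / 0.102 = 69.01961
PV of perpetuity: 69.01961 / (1+0.102)^2 = 56.83414
Total PV = 5.15805 + 56.83414 = 61.99219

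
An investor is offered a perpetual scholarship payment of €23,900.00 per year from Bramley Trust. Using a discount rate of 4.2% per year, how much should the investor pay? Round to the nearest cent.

€569047.62

Level perpetuity: PV = C / r = €23,900.00 / 0.042 = €569,047.62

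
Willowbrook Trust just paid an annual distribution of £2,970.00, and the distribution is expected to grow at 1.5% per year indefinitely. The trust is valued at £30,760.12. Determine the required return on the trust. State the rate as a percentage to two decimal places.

D₁ = £2,970.00 × 1.015 = £3,014.5500
P = D₁/(r − g) ⇒ r = D₁/P + g = £3,014.5500/£30,760.12 + 0.015 = 0.098002 + 0.015 = 0.113002

11.30%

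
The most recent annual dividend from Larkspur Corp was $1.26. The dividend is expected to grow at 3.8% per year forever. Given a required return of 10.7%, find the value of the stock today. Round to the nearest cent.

$18.95

D₁ = D₀ × (1 + g) = $1.26 × 1.038 = $1.3079
Growing perpetuity: P = D₁ / (r − g) = $1.3079 / (0.107 − 0.038) = $18.95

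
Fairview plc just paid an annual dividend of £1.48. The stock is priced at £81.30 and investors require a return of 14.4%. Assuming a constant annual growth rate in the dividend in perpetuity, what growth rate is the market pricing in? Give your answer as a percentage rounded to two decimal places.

12.35%

P = D₀(1+g)/(r−g) ⇒ P(r−g) = D₀(1+g) ⇒ g(P+D₀) = P·r − D₀
g = (P·r − D₀)/(P + D₀) = (£81.30×0.144 − £1.48) / (£81.30 + £1.48) = 0.123547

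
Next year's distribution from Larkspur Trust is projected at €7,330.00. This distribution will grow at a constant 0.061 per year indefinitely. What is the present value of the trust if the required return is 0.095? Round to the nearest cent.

€215588.24

Growing perpetuity: P = D₁ / (r − g) = €7,330.0000 / (0.095 − 0.061) = €215,588.24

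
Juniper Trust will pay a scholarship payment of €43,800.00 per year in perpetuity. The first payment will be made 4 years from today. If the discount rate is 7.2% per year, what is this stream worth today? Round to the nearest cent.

€493807.02

Value at end of year 3: C / r = €43,800.00 / 0.072 = €608,333.3333
Discount to today: PV = €608,333.3333 / (1 + 0.072)^3 = €608,333.3333 / 1.231925 = €493,807.02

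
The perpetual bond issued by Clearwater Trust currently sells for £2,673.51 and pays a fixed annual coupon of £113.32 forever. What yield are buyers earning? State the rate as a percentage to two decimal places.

P = C/r ⇒ r = C/P = £113.32/£2,673.51 = 0.042386

4.24%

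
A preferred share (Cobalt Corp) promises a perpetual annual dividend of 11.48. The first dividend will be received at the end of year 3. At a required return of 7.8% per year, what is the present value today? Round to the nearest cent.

Value at end of year 2: C / r = 11.48 / 0.078 = 147.1795
Discount to today: PV = 147.1795 / (1 + 0.078)^2 = 147.1795 / 1.162084 = 126.65

126.65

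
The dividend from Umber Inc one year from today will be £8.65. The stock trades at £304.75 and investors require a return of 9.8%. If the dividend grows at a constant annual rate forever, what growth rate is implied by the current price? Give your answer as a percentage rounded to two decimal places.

P = D₁/(r−g) ⇒ g = r − D₁/P = 0.098 − £8.65/£304.75 = 0.069616

6.96%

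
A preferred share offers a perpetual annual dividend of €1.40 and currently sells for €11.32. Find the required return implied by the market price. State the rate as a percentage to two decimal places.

P = C/r ⇒ r = C/P = €1.40/€11.32 = 0.123675

12.37%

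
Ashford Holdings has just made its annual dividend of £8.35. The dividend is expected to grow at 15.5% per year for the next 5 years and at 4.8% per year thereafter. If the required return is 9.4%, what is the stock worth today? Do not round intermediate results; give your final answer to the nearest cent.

£298.80

D_1 = 9.64425
D_2 = 11.13911
D_3 = 12.86567
D_4 = 14.85985
D_5 = 17.16313
Terminal value at year 5: TV = D_5×(1+g_2)/(r−g_2) = 17.98696/0.046 = 391.02079
P_0 = D_1/(1+r)^1 + D_2/(1+r)^2 + D_3/(1+r)^3 + D_4/(1+r)^4 + D_5/(1+r)^5 + TV/(1+r)^5
    = 8.81559 + 9.30713 + 9.82608 + 10.37397 + 10.95241 + 249.52453 = 298.79971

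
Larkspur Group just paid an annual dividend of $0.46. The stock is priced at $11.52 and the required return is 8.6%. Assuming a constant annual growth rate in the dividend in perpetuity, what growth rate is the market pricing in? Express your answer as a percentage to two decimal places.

4.43%

P = D₀(1+g)/(r−g) ⇒ P(r−g) = D₀(1+g) ⇒ g(P+D₀) = P·r − D₀
g = (P·r − D₀)/(P + D₀) = ($11.52×0.086 − $0.46) / ($11.52 + $0.46) = 0.044301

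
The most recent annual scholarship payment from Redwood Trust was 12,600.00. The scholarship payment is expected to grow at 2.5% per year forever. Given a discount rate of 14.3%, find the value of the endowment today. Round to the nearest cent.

D₁ = D₀ × (1 + g) = 12,600.00 × 1.025 = 12,915.0000
Growing perpetuity: P = D₁ / (r − g) = 12,915.0000 / (0.143 − 0.025) = 109,449.15

109449.15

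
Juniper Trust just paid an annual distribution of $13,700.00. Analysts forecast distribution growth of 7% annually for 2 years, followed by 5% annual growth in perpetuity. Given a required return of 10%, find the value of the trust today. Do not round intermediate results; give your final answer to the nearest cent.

D_1 = 14659.00000
D_2 = 15685.13000
Terminal value at year 2: TV = D_2×(1+g_2)/(r−g_2) = 16469.38650/0.05 = 329387.73000
P_0 = D_1/(1+r)^1 + D_2/(1+r)^2 + TV/(1+r)^2
    = 13326.36364 + 12962.91736 + 272221.26446 = 298510.54545

$298510.55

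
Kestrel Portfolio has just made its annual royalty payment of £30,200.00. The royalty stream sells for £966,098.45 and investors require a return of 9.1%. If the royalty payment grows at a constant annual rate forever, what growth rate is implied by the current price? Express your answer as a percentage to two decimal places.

P = D₀(1+g)/(r−g) ⇒ P(r−g) = D₀(1+g) ⇒ g(P+D₀) = P·r − D₀
g = (P·r − D₀)/(P + D₀) = (£966,098.45×0.091 − £30,200.00) / (£966,098.45 + £30,200.00) = 0.057929

5.79%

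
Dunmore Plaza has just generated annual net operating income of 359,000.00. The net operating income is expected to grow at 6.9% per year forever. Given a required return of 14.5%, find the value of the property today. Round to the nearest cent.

D₁ = D₀ × (1 + g) = 359,000.00 × 1.069 = 383,771.0000
Growing perpetuity: P = D₁ / (r − g) = 383,771.0000 / (0.145 − 0.069) = 5,049,618.42

5049618.42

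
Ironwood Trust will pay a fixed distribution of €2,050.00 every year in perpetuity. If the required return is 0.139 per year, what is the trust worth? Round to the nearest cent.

Level perpetuity: PV = C / r = €2,050.00 / 0.139 = €14,748.20

€14748.20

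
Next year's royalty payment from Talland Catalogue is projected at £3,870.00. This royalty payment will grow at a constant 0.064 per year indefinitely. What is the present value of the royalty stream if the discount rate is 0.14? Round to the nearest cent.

Growing perpetuity: P = D₁ / (r − g) = £3,870.0000 / (0.14 − 0.064) = £50,921.05

£50921.05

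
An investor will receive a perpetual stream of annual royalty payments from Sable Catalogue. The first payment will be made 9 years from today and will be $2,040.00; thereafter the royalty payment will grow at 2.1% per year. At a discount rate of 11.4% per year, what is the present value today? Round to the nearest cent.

Value at end of year 8: C₁ / (r − g) = $2,040.00 / (0.114 − 0.021) = $21,935.4839
Discount to today: PV = $21,935.4839 / (1 + 0.114)^8 = $21,935.4839 / 2.371819 = $9,248.38

$9248.38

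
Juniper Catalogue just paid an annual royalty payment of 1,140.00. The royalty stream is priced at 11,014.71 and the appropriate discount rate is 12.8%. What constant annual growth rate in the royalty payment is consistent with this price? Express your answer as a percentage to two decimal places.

2.22%

P = D₀(1+g)/(r−g) ⇒ P(r−g) = D₀(1+g) ⇒ g(P+D₀) = P·r − D₀
g = (P·r − D₀)/(P + D₀) = (11,014.71×0.128 − 1,140.00) / (11,014.71 + 1,140.00) = 0.022204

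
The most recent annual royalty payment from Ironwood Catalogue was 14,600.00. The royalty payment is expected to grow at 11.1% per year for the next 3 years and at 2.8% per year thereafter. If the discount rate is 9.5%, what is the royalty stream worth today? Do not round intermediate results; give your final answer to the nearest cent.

D_1 = 16220.60000
D_2 = 18021.08660
D_3 = 20021.42721
Terminal value at year 3: TV = D_3×(1+g_2)/(r−g_2) = 20582.02717/0.067 = 307194.43544
P_0 = D_1/(1+r)^1 + D_2/(1+r)^2 + D_3/(1+r)^3 + TV/(1+r)^3
    = 14813.33333 + 15029.78387 + 15249.39715 + 233975.82487 = 279068.33922

279068.34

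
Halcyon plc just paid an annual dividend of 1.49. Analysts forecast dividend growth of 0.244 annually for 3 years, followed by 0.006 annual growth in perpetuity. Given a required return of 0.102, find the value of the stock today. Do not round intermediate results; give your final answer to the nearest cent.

D_1 = 1.85356
D_2 = 2.30583
D_3 = 2.86845
Terminal value at year 3: TV = D_3×(1+g_2)/(r−g_2) = 2.88566/0.096 = 30.05897
P_0 = D_1/(1+r)^1 + D_2/(1+r)^2 + D_3/(1+r)^3 + TV/(1+r)^3
    = 1.68200 + 1.89873 + 2.14340 + 22.46101 = 28.18514

28.19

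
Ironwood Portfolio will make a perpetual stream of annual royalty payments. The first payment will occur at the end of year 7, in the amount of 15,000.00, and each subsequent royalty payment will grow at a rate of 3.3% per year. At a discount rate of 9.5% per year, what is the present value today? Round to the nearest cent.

Value at end of year 6: C₁ / (r − g) = 15,000.00 / (0.095 − 0.033) = 241,935.4839
Discount to today: PV = 241,935.4839 / (1 + 0.095)^6 = 241,935.4839 / 1.723791 = 140,350.79

140350.79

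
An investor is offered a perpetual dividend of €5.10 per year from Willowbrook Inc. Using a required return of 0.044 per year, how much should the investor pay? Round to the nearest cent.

Level perpetuity: PV = C / r = €5.10 / 0.044 = €115.91

€115.91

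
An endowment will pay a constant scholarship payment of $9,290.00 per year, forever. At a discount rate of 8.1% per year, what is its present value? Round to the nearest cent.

Level perpetuity: PV = C / r = $9,290.00 / 0.081 = $114,691.36

$114691.36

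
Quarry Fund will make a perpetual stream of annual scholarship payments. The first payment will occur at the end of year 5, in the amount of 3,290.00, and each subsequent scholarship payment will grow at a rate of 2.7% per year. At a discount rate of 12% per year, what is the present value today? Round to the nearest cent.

22482.31

Value at end of year 4: C₁ / (r − g) = 3,290.00 / (0.12 − 0.027) = 35,376.3441
Discount to today: PV = 35,376.3441 / (1 + 0.12)^4 = 35,376.3441 / 1.573519 = 22,482.31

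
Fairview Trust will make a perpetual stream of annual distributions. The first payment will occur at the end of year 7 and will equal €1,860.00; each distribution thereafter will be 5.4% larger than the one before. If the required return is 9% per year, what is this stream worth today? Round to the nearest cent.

Value at end of year 6: C₁ / (r − g) = €1,860.00 / (0.09 − 0.054) = €51,666.6667
Discount to today: PV = €51,666.6667 / (1 + 0.09)^6 = €51,666.6667 / 1.677100 = €30,807.15

€30807.15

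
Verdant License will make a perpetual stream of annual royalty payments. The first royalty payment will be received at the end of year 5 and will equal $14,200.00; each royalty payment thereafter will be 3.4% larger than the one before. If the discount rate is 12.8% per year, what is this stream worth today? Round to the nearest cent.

Value at end of year 4: C₁ / (r − g) = $14,200.00 / (0.128 − 0.034) = $151,063.8298
Discount to today: PV = $151,063.8298 / (1 + 0.128)^4 = $151,063.8298 / 1.618961 = $93,309.12

$93309.12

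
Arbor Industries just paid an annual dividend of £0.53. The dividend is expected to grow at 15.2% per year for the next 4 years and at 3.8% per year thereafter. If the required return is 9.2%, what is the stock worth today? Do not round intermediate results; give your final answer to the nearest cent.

D_1 = 0.61056
D_2 = 0.70337
D_3 = 0.81028
D_4 = 0.93344
Terminal value at year 4: TV = D_4×(1+g_2)/(r−g_2) = 0.96891/0.054 = 17.94277
P_0 = D_1/(1+r)^1 + D_2/(1+r)^2 + D_3/(1+r)^3 + D_4/(1+r)^4 + TV/(1+r)^4
    = 0.55912 + 0.58984 + 0.62225 + 0.65644 + 12.61824 = 15.04589

£15.05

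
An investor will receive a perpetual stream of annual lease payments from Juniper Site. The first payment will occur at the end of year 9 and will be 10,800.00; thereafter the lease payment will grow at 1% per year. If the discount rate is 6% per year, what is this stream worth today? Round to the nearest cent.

Value at end of year 8: C₁ / (r − g) = 10,800.00 / (0.06 − 0.01) = 216,000.0000
Discount to today: PV = 216,000.0000 / (1 + 0.06)^8 = 216,000.0000 / 1.593848 = 135,521.07

135521.07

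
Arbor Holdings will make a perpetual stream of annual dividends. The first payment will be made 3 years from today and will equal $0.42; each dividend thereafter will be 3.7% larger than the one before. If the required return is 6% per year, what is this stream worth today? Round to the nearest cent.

Value at end of year 2: C₁ / (r − g) = $0.42 / (0.06 − 0.037) = $18.2609
Discount to today: PV = $18.2609 / (1 + 0.06)^2 = $18.2609 / 1.123600 = $16.25

$16.25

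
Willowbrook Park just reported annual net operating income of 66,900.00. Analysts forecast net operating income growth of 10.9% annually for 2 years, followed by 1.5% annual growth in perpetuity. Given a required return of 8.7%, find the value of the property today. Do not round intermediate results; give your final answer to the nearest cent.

D_1 = 74192.10000
D_2 = 82279.03890
Terminal value at year 2: TV = D_2×(1+g_2)/(r−g_2) = 83513.22448/0.072 = 1159905.89560
P_0 = D_1/(1+r)^1 + D_2/(1+r)^2 + TV/(1+r)^2
    = 68254.00184 + 69635.40758 + 981665.81520 = 1119555.22462

1119555.22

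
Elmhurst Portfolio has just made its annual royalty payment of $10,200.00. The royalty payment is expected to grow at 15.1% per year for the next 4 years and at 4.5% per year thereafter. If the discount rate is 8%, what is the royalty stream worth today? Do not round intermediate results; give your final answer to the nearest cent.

$440836.33

D_1 = 11740.20000
D_2 = 13512.97020
D_3 = 15553.42870
D_4 = 17901.99643
Terminal value at year 4: TV = D_4×(1+g_2)/(r−g_2) = 18707.58627/0.035 = 534502.46496
P_0 = D_1/(1+r)^1 + D_2/(1+r)^2 + D_3/(1+r)^3 + D_4/(1+r)^4 + TV/(1+r)^4
    = 10870.55556 + 11585.19393 + 12346.81316 + 13158.50180 + 392875.26814 = 440836.33259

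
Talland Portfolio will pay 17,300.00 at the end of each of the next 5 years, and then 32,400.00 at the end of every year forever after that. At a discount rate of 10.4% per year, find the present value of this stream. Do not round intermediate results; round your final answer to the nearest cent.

PV of 5-year annuity: 17,300.00 × [1 − (1+0.104)^−5] / 0.104 = 64915.92698
Perpetuity value at year 5: 32,400.00 / 0.104 = 311538.46154
PV of perpetuity: 311538.46154 / (1+0.104)^5 = 189961.81217
Total PV = 64915.92698 + 189961.81217 = 254877.73915

254877.74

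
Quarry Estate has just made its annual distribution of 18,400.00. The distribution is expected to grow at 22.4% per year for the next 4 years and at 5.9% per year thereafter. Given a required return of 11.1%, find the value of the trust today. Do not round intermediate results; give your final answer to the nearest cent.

646368.77

D_1 = 22521.60000
D_2 = 27566.43840
D_3 = 33741.32060
D_4 = 41299.37642
Terminal value at year 4: TV = D_4×(1+g_2)/(r−g_2) = 43736.03962/0.052 = 841077.68509
P_0 = D_1/(1+r)^1 + D_2/(1+r)^2 + D_3/(1+r)^3 + D_4/(1+r)^4 + TV/(1+r)^4
    = 20271.46715 + 22333.28154 + 24604.80342 + 27107.36219 + 552051.85681 = 646368.77110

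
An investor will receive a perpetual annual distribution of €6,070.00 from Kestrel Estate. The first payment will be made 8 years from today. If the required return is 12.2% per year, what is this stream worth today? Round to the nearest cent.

€22226.90

Value at end of year 7: C / r = €6,070.00 / 0.122 = €49,754.0984
Discount to today: PV = €49,754.0984 / (1 + 0.122)^7 = €49,754.0984 / 2.238463 = €22,226.90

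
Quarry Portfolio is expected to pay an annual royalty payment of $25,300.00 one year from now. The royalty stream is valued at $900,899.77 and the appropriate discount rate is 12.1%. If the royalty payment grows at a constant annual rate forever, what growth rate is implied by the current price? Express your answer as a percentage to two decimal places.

9.29%

P = D₁/(r−g) ⇒ g = r − D₁/P = 0.121 − $25,300.00/$900,899.77 = 0.092917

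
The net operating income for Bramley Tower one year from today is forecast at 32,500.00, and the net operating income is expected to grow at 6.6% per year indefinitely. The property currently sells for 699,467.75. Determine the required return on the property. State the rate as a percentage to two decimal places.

P = D₁/(r − g) ⇒ r = D₁/P + g = 32,500.0000/699,467.75 + 0.066 = 0.046464 + 0.066 = 0.112464

11.25%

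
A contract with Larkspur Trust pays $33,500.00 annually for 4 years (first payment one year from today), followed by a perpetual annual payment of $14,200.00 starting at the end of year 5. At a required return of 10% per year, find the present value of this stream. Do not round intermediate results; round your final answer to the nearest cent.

$203178.40

PV of 4-year annuity: $33,500.00 × [1 − (1+0.1)^−4] / 0.1 = 106190.49245
Perpetuity value at year 4: $14,200.00 / 0.1 = 142000.00000
PV of perpetuity: 142000.00000 / (1+0.1)^4 = 96987.91066
Total PV = 106190.49245 + 96987.91066 = 203178.40311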